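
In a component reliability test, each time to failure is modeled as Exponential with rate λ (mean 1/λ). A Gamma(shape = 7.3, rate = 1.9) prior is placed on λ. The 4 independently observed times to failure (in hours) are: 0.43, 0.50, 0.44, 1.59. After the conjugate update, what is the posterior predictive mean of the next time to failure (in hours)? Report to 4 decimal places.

With a Gamma(shape α, rate β) prior on the exponential rate λ, the posterior after n observations with total T = Σxᵢ is Gamma(α+n, β+T).
Sum of observations T = 2.96 hours; n = 4.
Posterior: Gamma(7.3+4, 1.9+2.96) = Gamma(11.3, 4.86).
The predictive distribution for the next observation is Lomax; its mean is β/(α−1) = 4.86/10.3 = 0.4718.

0.4718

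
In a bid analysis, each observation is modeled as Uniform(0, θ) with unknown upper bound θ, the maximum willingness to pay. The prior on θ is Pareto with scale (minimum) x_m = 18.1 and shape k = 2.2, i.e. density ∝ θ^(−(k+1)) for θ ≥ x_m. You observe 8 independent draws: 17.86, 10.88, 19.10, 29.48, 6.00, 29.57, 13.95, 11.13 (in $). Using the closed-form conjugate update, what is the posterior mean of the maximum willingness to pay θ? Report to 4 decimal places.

A Pareto(scale x_m, shape k) prior on the upper bound θ of Uniform(0, θ) is conjugate: posterior is Pareto(max(x_m, max xᵢ), k + n).
Sample maximum = 29.57; prior scale x_m = 18.1 → posterior scale = max = 29.57.
Posterior shape = 2.2 + 8 = 10.2.
E[θ|data] = k·x_m/(k−1) = 10.2·29.57/9.2 = 32.7841.

32.7841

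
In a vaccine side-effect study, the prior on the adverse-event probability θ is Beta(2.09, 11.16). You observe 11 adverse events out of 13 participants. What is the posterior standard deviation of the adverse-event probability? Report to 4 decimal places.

0.0958

The Beta prior is conjugate to a Binomial/Bernoulli likelihood; the update adds successes to α and failures to β.
Posterior: Beta(α+k, β+n−k) = Beta(2.09+11, 11.16+2) = Beta(13.09, 13.16).
Var = αβ/((α+β)²(α+β+1)) = 13.09·13.16/(26.25²·27.25) = 0.00917425; SD = √0.00917425 = 0.0958.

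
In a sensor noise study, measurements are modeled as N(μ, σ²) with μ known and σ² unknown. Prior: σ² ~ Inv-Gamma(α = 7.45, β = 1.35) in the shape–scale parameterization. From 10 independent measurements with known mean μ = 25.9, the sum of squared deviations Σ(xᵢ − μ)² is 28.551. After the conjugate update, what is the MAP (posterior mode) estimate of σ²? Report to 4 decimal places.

1.1617

With known mean μ and an Inverse-Gamma(α, β) prior on σ², the Normal likelihood is conjugate: posterior is Inv-Gamma(α + n/2, β + Σ(xᵢ−μ)²/2).
Posterior: Inv-Gamma(7.45 + 10/2, 1.35 + 28.551/2) = Inv-Gamma(12.45, 15.6255).
Mode = β/(α+1) = 15.6255/13.45 = 1.1617.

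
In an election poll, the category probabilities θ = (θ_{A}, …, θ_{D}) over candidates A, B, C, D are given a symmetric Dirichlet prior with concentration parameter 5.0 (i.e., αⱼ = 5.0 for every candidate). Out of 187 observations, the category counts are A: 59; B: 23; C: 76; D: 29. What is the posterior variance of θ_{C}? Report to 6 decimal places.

The Dirichlet prior is conjugate to the Multinomial likelihood: each posterior αⱼ = prior αⱼ + observed count nⱼ.
Posterior concentration: (64.0, 28.0, 81.0, 34.0), total = 207.0.
Var[θ_j] = α_j(Σα−α_j)/((Σα)²(Σα+1)) = 81.0·126.0/(207.0²·208.0) = 0.001145.

0.001145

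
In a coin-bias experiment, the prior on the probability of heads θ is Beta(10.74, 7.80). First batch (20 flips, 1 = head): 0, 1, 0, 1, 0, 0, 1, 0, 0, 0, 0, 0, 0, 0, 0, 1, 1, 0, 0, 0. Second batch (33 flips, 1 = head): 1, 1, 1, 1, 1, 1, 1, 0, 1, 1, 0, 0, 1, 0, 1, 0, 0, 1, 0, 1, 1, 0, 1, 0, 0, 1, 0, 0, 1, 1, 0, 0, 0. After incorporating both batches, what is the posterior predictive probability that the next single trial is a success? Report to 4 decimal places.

The Beta prior is conjugate to a Binomial/Bernoulli likelihood; the update adds successes to α and failures to β.
After batch 1: Beta(10.74+5, 7.80+15) = Beta(15.74, 22.80).
After batch 2: Beta(15.74+18, 22.80+15) = Beta(33.74, 37.80).
For a single future Bernoulli trial, P(success | data) = α/(α+β) = 0.4716.

0.4716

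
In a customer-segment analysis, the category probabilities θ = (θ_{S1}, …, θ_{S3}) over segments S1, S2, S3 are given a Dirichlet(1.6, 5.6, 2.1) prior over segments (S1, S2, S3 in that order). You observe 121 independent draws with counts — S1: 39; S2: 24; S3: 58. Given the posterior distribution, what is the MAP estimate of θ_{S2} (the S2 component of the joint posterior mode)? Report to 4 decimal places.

The Dirichlet prior is conjugate to the Multinomial likelihood: each posterior αⱼ = prior αⱼ + observed count nⱼ.
Posterior concentration: (40.6, 29.6, 60.1), total = 130.3.
Joint mode component: (α_{S2}−1)/(Σα−K) = 28.6/127.3 = 0.2247.

0.2247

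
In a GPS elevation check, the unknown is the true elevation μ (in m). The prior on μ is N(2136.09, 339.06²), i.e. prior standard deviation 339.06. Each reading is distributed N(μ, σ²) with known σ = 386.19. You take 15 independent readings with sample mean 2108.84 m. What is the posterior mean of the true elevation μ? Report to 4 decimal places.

For Normal data with known variance σ², a Normal(μ₀, σ₀²) prior on μ is conjugate. Posterior precision = 1/σ₀² + n/σ²; posterior mean is the precision-weighted average of μ₀ and x̄.
n·x̄ = 15·2108.84 = 31632.6.
σ₀² = 339.06² = 114961.6836, σ² = 386.19² = 149142.7161; σ² + n·σ₀² = 149142.7161 + 15·114961.6836 = 1873567.9701.
Posterior mean = (μ₀/σ₀² + n·x̄/σ²)/(1/σ₀² + n/σ²) = (σ²·μ₀ + σ₀²·n·x̄)/(σ² + n·σ₀²) = (149142.7161·2136.09 + 114961.6836·31632.6)/1873567.9701 = 3955119217.079409/1873567.9701 = 2111.0092.

2111.0092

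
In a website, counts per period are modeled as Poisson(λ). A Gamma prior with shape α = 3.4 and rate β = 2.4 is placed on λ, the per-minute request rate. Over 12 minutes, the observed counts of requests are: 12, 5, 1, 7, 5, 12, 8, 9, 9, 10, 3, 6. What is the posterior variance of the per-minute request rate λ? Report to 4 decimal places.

0.4360

With a Gamma(shape α, rate β) prior, the Poisson likelihood is conjugate: the posterior is Gamma(α + ΣXᵢ, β + n).
Sum of counts S = 87 over n = 12 minutes.
Posterior: Gamma(α+S, β+n) = Gamma(3.4+87, 2.4+12) = Gamma(90.4, 14.4).
Var = α/β² = 90.4/14.4² = 0.4360.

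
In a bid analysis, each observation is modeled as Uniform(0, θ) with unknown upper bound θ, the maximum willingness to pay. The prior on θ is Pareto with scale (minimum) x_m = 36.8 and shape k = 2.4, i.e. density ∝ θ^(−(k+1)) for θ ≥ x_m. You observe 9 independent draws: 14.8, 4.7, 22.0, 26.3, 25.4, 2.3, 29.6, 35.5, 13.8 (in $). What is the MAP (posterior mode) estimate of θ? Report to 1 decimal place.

A Pareto(scale x_m, shape k) prior on the upper bound θ of Uniform(0, θ) is conjugate: posterior is Pareto(max(x_m, max xᵢ), k + n).
Sample maximum = 35.5; prior scale x_m = 36.8 → posterior scale = max = 36.8.
Posterior shape = 2.4 + 9 = 11.4.
The Pareto density is decreasing on [x_m, ∞), so the mode is x_m = 36.8.

36.8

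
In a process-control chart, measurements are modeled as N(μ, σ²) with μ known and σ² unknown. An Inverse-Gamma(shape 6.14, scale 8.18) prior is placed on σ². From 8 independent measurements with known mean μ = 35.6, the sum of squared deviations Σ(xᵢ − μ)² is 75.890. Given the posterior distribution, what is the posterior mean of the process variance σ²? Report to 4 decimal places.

5.0465

With known mean μ and an Inverse-Gamma(α, β) prior on σ², the Normal likelihood is conjugate: posterior is Inv-Gamma(α + n/2, β + Σ(xᵢ−μ)²/2).
Posterior: Inv-Gamma(6.14 + 8/2, 8.18 + 75.890/2) = Inv-Gamma(10.14, 46.1250).
E[σ²|data] = β/(α−1) = 46.1250/9.14 = 5.0465.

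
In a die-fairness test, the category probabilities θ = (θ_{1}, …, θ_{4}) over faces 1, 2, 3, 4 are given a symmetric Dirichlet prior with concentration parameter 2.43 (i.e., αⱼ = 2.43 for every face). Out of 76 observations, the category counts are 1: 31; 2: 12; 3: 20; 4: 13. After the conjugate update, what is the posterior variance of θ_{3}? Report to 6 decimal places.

0.002228

The Dirichlet prior is conjugate to the Multinomial likelihood: each posterior αⱼ = prior αⱼ + observed count nⱼ.
Posterior concentration: (33.43, 14.43, 22.43, 15.43), total = 85.72.
Var[θ_j] = α_j(Σα−α_j)/((Σα)²(Σα+1)) = 22.43·63.29/(85.72²·86.72) = 0.002228.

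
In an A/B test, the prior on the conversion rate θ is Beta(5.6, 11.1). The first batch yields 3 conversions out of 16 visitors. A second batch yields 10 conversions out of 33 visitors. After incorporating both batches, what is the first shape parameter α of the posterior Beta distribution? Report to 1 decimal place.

The Beta prior is conjugate to a Binomial/Bernoulli likelihood; the update adds successes to α and failures to β.
After batch 1: Beta(5.6+3, 11.1+13) = Beta(8.6, 24.1).
After batch 2: Beta(8.6+10, 24.1+23) = Beta(18.6, 47.1).
Posterior α = 18.6.

18.6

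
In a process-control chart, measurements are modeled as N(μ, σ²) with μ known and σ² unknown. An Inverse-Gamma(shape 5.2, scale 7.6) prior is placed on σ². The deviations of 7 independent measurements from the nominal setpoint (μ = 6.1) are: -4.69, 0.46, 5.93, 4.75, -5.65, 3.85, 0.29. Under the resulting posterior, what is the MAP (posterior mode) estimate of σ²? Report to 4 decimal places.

With known mean μ and an Inverse-Gamma(α, β) prior on σ², the Normal likelihood is conjugate: posterior is Inv-Gamma(α + n/2, β + Σ(xᵢ−μ)²/2).
Σ(xᵢ−μ)² = (-4.69)² + (0.46)² + (5.93)² + (4.75)² + (-5.65)² + (3.85)² + (0.29)² = 126.7642.
Posterior: Inv-Gamma(5.2 + 7/2, 7.6 + 126.7642/2) = Inv-Gamma(8.70, 70.98210).
Mode = β/(α+1) = 70.98210/9.70 = 7.3177.

7.3177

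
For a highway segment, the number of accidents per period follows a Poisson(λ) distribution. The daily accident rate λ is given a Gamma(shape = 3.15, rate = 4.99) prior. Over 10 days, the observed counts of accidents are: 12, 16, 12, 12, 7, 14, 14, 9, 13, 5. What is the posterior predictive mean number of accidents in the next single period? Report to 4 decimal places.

With a Gamma(shape α, rate β) prior, the Poisson likelihood is conjugate: the posterior is Gamma(α + ΣXᵢ, β + n).
Sum of counts S = 114 over n = 10 days.
Posterior: Gamma(α+S, β+n) = Gamma(3.15+114, 4.99+10) = Gamma(117.15, 14.99).
The predictive distribution for one future period is NegBinom with mean α/β = 7.8152.

7.8152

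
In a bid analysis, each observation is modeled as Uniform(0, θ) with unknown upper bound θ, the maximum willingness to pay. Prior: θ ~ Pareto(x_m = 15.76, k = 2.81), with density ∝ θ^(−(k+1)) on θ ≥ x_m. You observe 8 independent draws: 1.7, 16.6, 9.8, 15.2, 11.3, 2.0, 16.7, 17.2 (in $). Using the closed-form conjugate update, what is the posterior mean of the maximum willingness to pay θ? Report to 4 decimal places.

18.9533

A Pareto(scale x_m, shape k) prior on the upper bound θ of Uniform(0, θ) is conjugate: posterior is Pareto(max(x_m, max xᵢ), k + n).
Sample maximum = 17.2; prior scale x_m = 15.76 → posterior scale = max = 17.20.
Posterior shape = 2.81 + 8 = 10.81.
E[θ|data] = k·x_m/(k−1) = 10.81·17.20/9.81 = 18.9533.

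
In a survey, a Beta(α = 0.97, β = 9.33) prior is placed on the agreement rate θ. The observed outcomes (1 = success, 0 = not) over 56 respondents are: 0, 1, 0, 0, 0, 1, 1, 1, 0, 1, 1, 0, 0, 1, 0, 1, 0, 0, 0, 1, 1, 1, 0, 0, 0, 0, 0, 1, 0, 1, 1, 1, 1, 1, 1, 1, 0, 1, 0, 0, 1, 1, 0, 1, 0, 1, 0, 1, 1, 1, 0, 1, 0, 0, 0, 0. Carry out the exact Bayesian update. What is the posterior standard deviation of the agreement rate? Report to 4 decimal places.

The Beta prior is conjugate to a Binomial/Bernoulli likelihood; the update adds successes to α and failures to β.
Posterior: Beta(α+k, β+n−k) = Beta(0.97+28, 9.33+28) = Beta(28.97, 37.33).
Var = αβ/((α+β)²(α+β+1)) = 28.97·37.33/(66.30²·67.30) = 0.00365565; SD = √0.00365565 = 0.0605.

0.0605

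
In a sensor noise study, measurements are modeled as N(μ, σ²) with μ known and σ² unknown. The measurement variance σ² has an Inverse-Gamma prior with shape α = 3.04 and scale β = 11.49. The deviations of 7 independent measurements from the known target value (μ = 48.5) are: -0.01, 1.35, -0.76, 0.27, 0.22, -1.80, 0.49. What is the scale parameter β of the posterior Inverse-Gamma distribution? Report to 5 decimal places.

With known mean μ and an Inverse-Gamma(α, β) prior on σ², the Normal likelihood is conjugate: posterior is Inv-Gamma(α + n/2, β + Σ(xᵢ−μ)²/2).
Σ(xᵢ−μ)² = (-0.01)² + (1.35)² + (-0.76)² + (0.27)² + (0.22)² + (-1.80)² + (0.49)² = 6.0016.
Posterior: Inv-Gamma(3.04 + 7/2, 11.49 + 6.0016/2) = Inv-Gamma(6.54, 14.49080).
Posterior β = 14.49080.

14.49080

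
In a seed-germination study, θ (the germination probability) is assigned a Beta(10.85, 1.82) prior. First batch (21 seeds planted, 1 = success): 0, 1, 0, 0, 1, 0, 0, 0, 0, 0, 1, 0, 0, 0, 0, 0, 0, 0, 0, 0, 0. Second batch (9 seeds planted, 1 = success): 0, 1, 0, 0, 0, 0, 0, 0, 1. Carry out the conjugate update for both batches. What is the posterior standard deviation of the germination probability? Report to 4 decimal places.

0.0731

The Beta prior is conjugate to a Binomial/Bernoulli likelihood; the update adds successes to α and failures to β.
After batch 1: Beta(10.85+3, 1.82+18) = Beta(13.85, 19.82).
After batch 2: Beta(13.85+2, 19.82+7) = Beta(15.85, 26.82).
Var = αβ/((α+β)²(α+β+1)) = 15.85·26.82/(42.67²·43.67) = 0.00534638; SD = √0.00534638 = 0.0731.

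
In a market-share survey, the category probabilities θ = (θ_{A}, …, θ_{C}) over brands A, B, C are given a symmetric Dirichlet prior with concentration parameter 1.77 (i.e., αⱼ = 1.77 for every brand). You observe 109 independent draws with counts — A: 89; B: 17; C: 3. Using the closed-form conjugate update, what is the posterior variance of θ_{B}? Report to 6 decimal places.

0.001190

The Dirichlet prior is conjugate to the Multinomial likelihood: each posterior αⱼ = prior αⱼ + observed count nⱼ.
Posterior concentration: (90.77, 18.77, 4.77), total = 114.31.
Var[θ_j] = α_j(Σα−α_j)/((Σα)²(Σα+1)) = 18.77·95.54/(114.31²·115.31) = 0.001190.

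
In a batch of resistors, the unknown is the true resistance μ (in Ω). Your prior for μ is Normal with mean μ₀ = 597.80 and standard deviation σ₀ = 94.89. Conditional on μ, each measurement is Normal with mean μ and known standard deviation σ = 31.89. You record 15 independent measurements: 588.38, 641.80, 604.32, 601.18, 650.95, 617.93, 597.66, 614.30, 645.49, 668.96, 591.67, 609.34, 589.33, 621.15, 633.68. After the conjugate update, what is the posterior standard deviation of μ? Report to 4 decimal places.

For Normal data with known variance σ², a Normal(μ₀, σ₀²) prior on μ is conjugate. Posterior precision = 1/σ₀² + n/σ²; posterior mean is the precision-weighted average of μ₀ and x̄.
σ₀² = 94.89² = 9004.1121, σ² = 31.89² = 1016.9721; σ² + n·σ₀² = 1016.9721 + 15·9004.1121 = 136078.6536.
Posterior precision = 1/σ₀² + n/σ² = 1/9004.1121 + 15/1016.9721 = (σ² + n·σ₀²)/(σ₀²σ²) = 136078.6536/(9004.1121·1016.9721); posterior variance σₙ² = σ₀²σ²/(σ² + n·σ₀²) = 9004.1121·1016.9721/136078.6536 = 67.291456.
Posterior SD = √σₙ² = √(9004.1121·1016.9721/136078.6536) = 8.2031.

8.2031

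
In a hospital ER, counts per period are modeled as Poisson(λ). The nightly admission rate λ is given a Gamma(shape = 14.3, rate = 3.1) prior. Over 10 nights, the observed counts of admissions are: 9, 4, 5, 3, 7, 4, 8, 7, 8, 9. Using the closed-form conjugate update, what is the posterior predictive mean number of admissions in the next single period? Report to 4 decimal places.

With a Gamma(shape α, rate β) prior, the Poisson likelihood is conjugate: the posterior is Gamma(α + ΣXᵢ, β + n).
Sum of counts S = 64 over n = 10 nights.
Posterior: Gamma(α+S, β+n) = Gamma(14.3+64, 3.1+10) = Gamma(78.3, 13.1).
The predictive distribution for one future period is NegBinom with mean α/β = 5.9771.

5.9771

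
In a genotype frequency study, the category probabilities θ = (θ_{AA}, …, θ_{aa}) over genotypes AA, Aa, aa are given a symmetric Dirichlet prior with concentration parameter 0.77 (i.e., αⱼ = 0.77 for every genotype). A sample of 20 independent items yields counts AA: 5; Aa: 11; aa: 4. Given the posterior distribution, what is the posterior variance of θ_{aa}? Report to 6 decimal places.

The Dirichlet prior is conjugate to the Multinomial likelihood: each posterior αⱼ = prior αⱼ + observed count nⱼ.
Posterior concentration: (5.77, 11.77, 4.77), total = 22.31.
Var[θ_j] = α_j(Σα−α_j)/((Σα)²(Σα+1)) = 4.77·17.54/(22.31²·23.31) = 0.007211.

0.007211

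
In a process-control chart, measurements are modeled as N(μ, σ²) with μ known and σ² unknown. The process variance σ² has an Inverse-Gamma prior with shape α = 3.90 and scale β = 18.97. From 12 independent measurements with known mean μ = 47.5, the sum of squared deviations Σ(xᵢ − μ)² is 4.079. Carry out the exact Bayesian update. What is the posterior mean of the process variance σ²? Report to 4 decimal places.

With known mean μ and an Inverse-Gamma(α, β) prior on σ², the Normal likelihood is conjugate: posterior is Inv-Gamma(α + n/2, β + Σ(xᵢ−μ)²/2).
Posterior: Inv-Gamma(3.90 + 12/2, 18.97 + 4.079/2) = Inv-Gamma(9.90, 21.0095).
E[σ²|data] = β/(α−1) = 21.0095/8.90 = 2.3606.

2.3606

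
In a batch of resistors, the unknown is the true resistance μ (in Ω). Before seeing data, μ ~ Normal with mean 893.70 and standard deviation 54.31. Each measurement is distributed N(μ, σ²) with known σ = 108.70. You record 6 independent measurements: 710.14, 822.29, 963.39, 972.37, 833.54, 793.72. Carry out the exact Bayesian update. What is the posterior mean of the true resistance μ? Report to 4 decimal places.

For Normal data with known variance σ², a Normal(μ₀, σ₀²) prior on μ is conjugate. Posterior precision = 1/σ₀² + n/σ²; posterior mean is the precision-weighted average of μ₀ and x̄.
Σxᵢ = 710.14 + 822.29 + 963.39 + 972.37 + 833.54 + 793.72 = 5095.45, so n·x̄ = 5095.45.
σ₀² = 54.31² = 2949.5761, σ² = 108.70² = 11815.69; σ² + n·σ₀² = 11815.69 + 6·2949.5761 = 29513.1466.
Posterior mean = (μ₀/σ₀² + n·x̄/σ²)/(1/σ₀² + n/σ²) = (σ²·μ₀ + σ₀²·n·x̄)/(σ² + n·σ₀²) = (11815.69·893.70 + 2949.5761·5095.45)/29513.1466 = 25589099.691745/29513.1466 = 867.0407.

867.0407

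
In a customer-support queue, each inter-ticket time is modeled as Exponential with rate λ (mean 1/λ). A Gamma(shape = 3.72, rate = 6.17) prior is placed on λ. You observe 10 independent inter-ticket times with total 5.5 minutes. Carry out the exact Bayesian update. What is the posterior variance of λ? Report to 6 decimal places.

With a Gamma(shape α, rate β) prior on the exponential rate λ, the posterior after n observations with total T = Σxᵢ is Gamma(α+n, β+T).
Posterior: Gamma(3.72+10, 6.17+5.5) = Gamma(13.72, 11.67).
Var = α/β² = 0.100742.

0.100742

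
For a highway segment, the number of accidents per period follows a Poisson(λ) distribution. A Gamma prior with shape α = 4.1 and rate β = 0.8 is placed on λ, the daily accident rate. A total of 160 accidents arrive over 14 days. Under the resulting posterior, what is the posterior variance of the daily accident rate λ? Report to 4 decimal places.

0.7492

With a Gamma(shape α, rate β) prior, the Poisson likelihood is conjugate: the posterior is Gamma(α + ΣXᵢ, β + n).
Posterior: Gamma(α+S, β+n) = Gamma(4.1+160, 0.8+14) = Gamma(164.1, 14.8).
Var = α/β² = 164.1/14.8² = 0.7492.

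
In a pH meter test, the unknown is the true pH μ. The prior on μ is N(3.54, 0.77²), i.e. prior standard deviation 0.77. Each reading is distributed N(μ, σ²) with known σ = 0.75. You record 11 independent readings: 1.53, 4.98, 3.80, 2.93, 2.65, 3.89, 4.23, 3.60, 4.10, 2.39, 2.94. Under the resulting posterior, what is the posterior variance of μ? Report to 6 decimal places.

0.047076

For Normal data with known variance σ², a Normal(μ₀, σ₀²) prior on μ is conjugate. Posterior precision = 1/σ₀² + n/σ²; posterior mean is the precision-weighted average of μ₀ and x̄.
σ₀² = 0.77² = 0.5929, σ² = 0.75² = 0.5625; σ² + n·σ₀² = 0.5625 + 11·0.5929 = 7.0844.
Posterior precision = 1/σ₀² + n/σ² = 1/0.5929 + 11/0.5625 = (σ² + n·σ₀²)/(σ₀²σ²) = 7.0844/(0.5929·0.5625); posterior variance σₙ² = σ₀²σ²/(σ² + n·σ₀²) = 0.5929·0.5625/7.0844 = 0.047076.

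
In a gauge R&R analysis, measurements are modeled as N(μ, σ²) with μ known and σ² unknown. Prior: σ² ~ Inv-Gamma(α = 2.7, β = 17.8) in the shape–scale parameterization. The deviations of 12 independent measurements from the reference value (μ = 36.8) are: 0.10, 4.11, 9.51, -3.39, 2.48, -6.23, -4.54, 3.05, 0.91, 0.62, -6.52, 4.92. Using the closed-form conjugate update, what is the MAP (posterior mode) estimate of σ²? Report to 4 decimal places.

15.3217

With known mean μ and an Inverse-Gamma(α, β) prior on σ², the Normal likelihood is conjugate: posterior is Inv-Gamma(α + n/2, β + Σ(xᵢ−μ)²/2).
Σ(xᵢ−μ)² = (0.10)² + (4.11)² + (9.51)² + (-3.39)² + (2.48)² + (-6.23)² + (-4.54)² + (3.05)² + (0.91)² + (0.62)² + (-6.52)² + (4.92)² = 261.6410.
Posterior: Inv-Gamma(2.7 + 12/2, 17.8 + 261.6410/2) = Inv-Gamma(8.70, 148.62050).
Mode = β/(α+1) = 148.62050/9.70 = 15.3217.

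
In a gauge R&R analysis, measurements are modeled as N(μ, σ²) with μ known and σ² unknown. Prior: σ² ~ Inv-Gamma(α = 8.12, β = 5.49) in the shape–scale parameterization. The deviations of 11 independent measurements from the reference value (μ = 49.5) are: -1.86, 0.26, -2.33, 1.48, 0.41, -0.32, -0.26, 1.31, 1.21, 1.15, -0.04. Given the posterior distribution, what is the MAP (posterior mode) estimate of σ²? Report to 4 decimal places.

With known mean μ and an Inverse-Gamma(α, β) prior on σ², the Normal likelihood is conjugate: posterior is Inv-Gamma(α + n/2, β + Σ(xᵢ−μ)²/2).
Σ(xᵢ−μ)² = (-1.86)² + (0.26)² + (-2.33)² + (1.48)² + (0.41)² + (-0.32)² + (-0.26)² + (1.31)² + (1.21)² + (1.15)² + (-0.04)² = 15.9889.
Posterior: Inv-Gamma(8.12 + 11/2, 5.49 + 15.9889/2) = Inv-Gamma(13.62, 13.48445).
Mode = β/(α+1) = 13.48445/14.62 = 0.9223.

0.9223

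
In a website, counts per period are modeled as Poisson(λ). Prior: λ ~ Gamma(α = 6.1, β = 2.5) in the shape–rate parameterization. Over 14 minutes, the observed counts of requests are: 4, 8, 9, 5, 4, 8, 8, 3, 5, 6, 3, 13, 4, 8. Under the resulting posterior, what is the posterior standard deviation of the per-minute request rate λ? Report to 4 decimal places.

With a Gamma(shape α, rate β) prior, the Poisson likelihood is conjugate: the posterior is Gamma(α + ΣXᵢ, β + n).
Sum of counts S = 88 over n = 14 minutes.
Posterior: Gamma(α+S, β+n) = Gamma(6.1+88, 2.5+14) = Gamma(94.1, 16.5).
SD = √α/β = √94.1/16.5 = 0.5879.

0.5879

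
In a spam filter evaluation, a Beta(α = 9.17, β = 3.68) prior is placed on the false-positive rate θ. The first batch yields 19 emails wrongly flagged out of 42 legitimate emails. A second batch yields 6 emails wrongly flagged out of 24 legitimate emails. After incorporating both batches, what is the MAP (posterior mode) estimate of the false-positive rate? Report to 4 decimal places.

The Beta prior is conjugate to a Binomial/Bernoulli likelihood; the update adds successes to α and failures to β.
After batch 1: Beta(9.17+19, 3.68+23) = Beta(28.17, 26.68).
After batch 2: Beta(28.17+6, 26.68+18) = Beta(34.17, 44.68).
Mode of Beta(a,b) for a,b>1 is (a−1)/(a+b−2) = 33.17/76.85 = 0.4316.

0.4316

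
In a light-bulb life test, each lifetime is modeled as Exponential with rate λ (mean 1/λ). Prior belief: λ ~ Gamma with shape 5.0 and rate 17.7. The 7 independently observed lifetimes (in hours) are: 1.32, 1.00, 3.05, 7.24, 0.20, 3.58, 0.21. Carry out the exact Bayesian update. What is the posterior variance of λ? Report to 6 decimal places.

0.010200

With a Gamma(shape α, rate β) prior on the exponential rate λ, the posterior after n observations with total T = Σxᵢ is Gamma(α+n, β+T).
Sum of observations T = 16.60 hours; n = 7.
Posterior: Gamma(5.0+7, 17.7+16.60) = Gamma(12.0, 34.30).
Var = α/β² = 0.010200.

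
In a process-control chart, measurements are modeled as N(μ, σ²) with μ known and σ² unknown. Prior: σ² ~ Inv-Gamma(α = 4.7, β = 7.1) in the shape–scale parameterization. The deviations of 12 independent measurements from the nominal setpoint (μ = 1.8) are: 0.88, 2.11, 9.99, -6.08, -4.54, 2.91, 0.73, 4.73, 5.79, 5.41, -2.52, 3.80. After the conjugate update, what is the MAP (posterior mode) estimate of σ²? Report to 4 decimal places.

12.4684

With known mean μ and an Inverse-Gamma(α, β) prior on σ², the Normal likelihood is conjugate: posterior is Inv-Gamma(α + n/2, β + Σ(xᵢ−μ)²/2).
Σ(xᵢ−μ)² = (0.88)² + (2.11)² + (9.99)² + (-6.08)² + (-4.54)² + (2.91)² + (0.73)² + (4.73)² + (5.79)² + (5.41)² + (-2.52)² + (3.80)² = 277.5611.
Posterior: Inv-Gamma(4.7 + 12/2, 7.1 + 277.5611/2) = Inv-Gamma(10.70, 145.88055).
Mode = β/(α+1) = 145.88055/11.70 = 12.4684.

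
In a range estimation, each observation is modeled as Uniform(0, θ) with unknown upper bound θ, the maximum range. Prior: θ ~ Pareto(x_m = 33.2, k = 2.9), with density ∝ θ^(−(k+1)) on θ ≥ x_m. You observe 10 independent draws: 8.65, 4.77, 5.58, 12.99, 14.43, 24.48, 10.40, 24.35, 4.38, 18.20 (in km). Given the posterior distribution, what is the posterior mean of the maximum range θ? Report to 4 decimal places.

35.9899

A Pareto(scale x_m, shape k) prior on the upper bound θ of Uniform(0, θ) is conjugate: posterior is Pareto(max(x_m, max xᵢ), k + n).
Sample maximum = 24.48; prior scale x_m = 33.2 → posterior scale = max = 33.20.
Posterior shape = 2.9 + 10 = 12.9.
E[θ|data] = k·x_m/(k−1) = 12.9·33.20/11.9 = 35.9899.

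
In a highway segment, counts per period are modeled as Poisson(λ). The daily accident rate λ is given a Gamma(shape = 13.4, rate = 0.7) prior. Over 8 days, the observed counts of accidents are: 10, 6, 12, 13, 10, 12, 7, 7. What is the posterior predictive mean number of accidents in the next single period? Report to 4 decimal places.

10.3908

With a Gamma(shape α, rate β) prior, the Poisson likelihood is conjugate: the posterior is Gamma(α + ΣXᵢ, β + n).
Sum of counts S = 77 over n = 8 days.
Posterior: Gamma(α+S, β+n) = Gamma(13.4+77, 0.7+8) = Gamma(90.4, 8.7).
The predictive distribution for one future period is NegBinom with mean α/β = 10.3908.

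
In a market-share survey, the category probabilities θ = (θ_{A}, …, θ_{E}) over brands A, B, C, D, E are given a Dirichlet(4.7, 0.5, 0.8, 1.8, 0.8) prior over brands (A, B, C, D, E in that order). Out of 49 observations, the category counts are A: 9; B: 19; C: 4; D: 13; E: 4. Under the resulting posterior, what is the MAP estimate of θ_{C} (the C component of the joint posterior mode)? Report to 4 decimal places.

0.0722

The Dirichlet prior is conjugate to the Multinomial likelihood: each posterior αⱼ = prior αⱼ + observed count nⱼ.
Posterior concentration: (13.7, 19.5, 4.8, 14.8, 4.8), total = 57.6.
Joint mode component: (α_{C}−1)/(Σα−K) = 3.8/52.6 = 0.0722.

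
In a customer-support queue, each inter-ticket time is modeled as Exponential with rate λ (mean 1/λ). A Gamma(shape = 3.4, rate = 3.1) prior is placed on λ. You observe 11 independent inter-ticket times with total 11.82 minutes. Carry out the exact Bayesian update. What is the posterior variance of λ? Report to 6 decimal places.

With a Gamma(shape α, rate β) prior on the exponential rate λ, the posterior after n observations with total T = Σxᵢ is Gamma(α+n, β+T).
Posterior: Gamma(3.4+11, 3.1+11.82) = Gamma(14.4, 14.92).
Var = α/β² = 0.064688.

0.064688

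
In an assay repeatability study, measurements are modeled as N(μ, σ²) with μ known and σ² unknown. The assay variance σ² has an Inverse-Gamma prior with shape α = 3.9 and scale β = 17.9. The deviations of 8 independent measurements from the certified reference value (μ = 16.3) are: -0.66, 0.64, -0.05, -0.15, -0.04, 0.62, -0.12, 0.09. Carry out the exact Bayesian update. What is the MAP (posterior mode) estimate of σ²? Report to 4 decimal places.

With known mean μ and an Inverse-Gamma(α, β) prior on σ², the Normal likelihood is conjugate: posterior is Inv-Gamma(α + n/2, β + Σ(xᵢ−μ)²/2).
Σ(xᵢ−μ)² = (-0.66)² + (0.64)² + (-0.05)² + (-0.15)² + (-0.04)² + (0.62)² + (-0.12)² + (0.09)² = 1.2787.
Posterior: Inv-Gamma(3.9 + 8/2, 17.9 + 1.2787/2) = Inv-Gamma(7.90, 18.53935).
Mode = β/(α+1) = 18.53935/8.90 = 2.0831.

2.0831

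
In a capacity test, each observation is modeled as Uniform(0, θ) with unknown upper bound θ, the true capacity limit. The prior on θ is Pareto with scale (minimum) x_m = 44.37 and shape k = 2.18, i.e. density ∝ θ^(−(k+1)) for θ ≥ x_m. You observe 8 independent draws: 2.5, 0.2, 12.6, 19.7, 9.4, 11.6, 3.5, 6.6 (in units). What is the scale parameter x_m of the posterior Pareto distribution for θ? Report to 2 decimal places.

44.37

A Pareto(scale x_m, shape k) prior on the upper bound θ of Uniform(0, θ) is conjugate: posterior is Pareto(max(x_m, max xᵢ), k + n).
Sample maximum = 19.7; prior scale x_m = 44.37 → posterior scale = max = 44.37.
Posterior shape = 2.18 + 8 = 10.18.
Posterior scale x_m = 44.37.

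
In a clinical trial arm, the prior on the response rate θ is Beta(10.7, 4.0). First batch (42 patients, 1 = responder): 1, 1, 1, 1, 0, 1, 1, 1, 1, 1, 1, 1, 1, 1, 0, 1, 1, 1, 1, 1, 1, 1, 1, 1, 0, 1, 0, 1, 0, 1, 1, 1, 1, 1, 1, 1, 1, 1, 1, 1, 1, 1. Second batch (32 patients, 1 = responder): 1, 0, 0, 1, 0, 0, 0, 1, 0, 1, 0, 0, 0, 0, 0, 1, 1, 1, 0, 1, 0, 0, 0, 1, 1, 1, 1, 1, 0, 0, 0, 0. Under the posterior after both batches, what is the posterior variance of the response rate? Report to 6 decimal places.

The Beta prior is conjugate to a Binomial/Bernoulli likelihood; the update adds successes to α and failures to β.
After batch 1: Beta(10.7+37, 4.0+5) = Beta(47.7, 9.0).
After batch 2: Beta(47.7+13, 9.0+19) = Beta(60.7, 28.0).
Var = αβ/((α+β)²(α+β+1)) = 60.7·28.0/(88.7²·89.7) = 0.002408.

0.002408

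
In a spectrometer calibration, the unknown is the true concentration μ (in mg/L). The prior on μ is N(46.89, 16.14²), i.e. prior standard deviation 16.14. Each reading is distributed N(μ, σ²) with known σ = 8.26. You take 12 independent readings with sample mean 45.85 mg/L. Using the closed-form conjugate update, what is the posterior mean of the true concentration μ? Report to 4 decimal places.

45.8722

For Normal data with known variance σ², a Normal(μ₀, σ₀²) prior on μ is conjugate. Posterior precision = 1/σ₀² + n/σ²; posterior mean is the precision-weighted average of μ₀ and x̄.
n·x̄ = 12·45.85 = 550.2.
σ₀² = 16.14² = 260.4996, σ² = 8.26² = 68.2276; σ² + n·σ₀² = 68.2276 + 12·260.4996 = 3194.2228.
Posterior mean = (μ₀/σ₀² + n·x̄/σ²)/(1/σ₀² + n/σ²) = (σ²·μ₀ + σ₀²·n·x̄)/(σ² + n·σ₀²) = (68.2276·46.89 + 260.4996·550.2)/3194.2228 = 146526.072084/3194.2228 = 45.8722.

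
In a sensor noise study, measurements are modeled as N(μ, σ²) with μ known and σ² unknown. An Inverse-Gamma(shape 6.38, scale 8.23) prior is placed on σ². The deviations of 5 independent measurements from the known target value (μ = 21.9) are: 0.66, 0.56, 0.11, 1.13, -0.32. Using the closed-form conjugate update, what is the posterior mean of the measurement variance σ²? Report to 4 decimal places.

1.1802

With known mean μ and an Inverse-Gamma(α, β) prior on σ², the Normal likelihood is conjugate: posterior is Inv-Gamma(α + n/2, β + Σ(xᵢ−μ)²/2).
Σ(xᵢ−μ)² = (0.66)² + (0.56)² + (0.11)² + (1.13)² + (-0.32)² = 2.1406.
Posterior: Inv-Gamma(6.38 + 5/2, 8.23 + 2.1406/2) = Inv-Gamma(8.88, 9.30030).
E[σ²|data] = β/(α−1) = 9.30030/7.88 = 1.1802.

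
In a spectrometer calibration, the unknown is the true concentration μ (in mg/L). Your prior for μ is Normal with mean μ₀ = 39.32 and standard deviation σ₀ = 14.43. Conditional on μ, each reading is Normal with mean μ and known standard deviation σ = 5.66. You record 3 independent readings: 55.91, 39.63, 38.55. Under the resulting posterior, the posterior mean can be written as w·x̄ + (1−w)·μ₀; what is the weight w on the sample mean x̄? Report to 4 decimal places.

For Normal data with known variance σ², a Normal(μ₀, σ₀²) prior on μ is conjugate. Posterior precision = 1/σ₀² + n/σ²; posterior mean is the precision-weighted average of μ₀ and x̄.
σ₀² = 14.43² = 208.2249, σ² = 5.66² = 32.0356. Prior precision 1/σ₀² = 1/208.2249; data precision n/σ² = 3/32.0356.
w = (n/σ²)/(1/σ₀² + n/σ²) = n·σ₀²/(σ² + n·σ₀²) = 3·208.2249/(32.0356 + 3·208.2249) = 624.6747/656.7103 = 0.9512.

0.9512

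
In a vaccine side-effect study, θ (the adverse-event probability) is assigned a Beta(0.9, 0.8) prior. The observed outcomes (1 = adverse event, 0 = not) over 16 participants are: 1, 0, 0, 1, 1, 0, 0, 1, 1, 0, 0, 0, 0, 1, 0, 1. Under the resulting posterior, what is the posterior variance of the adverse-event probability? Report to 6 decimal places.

0.013215

The Beta prior is conjugate to a Binomial/Bernoulli likelihood; the update adds successes to α and failures to β.
Posterior: Beta(α+k, β+n−k) = Beta(0.9+7, 0.8+9) = Beta(7.9, 9.8).
Var = αβ/((α+β)²(α+β+1)) = 7.9·9.8/(17.7²·18.7) = 0.013215.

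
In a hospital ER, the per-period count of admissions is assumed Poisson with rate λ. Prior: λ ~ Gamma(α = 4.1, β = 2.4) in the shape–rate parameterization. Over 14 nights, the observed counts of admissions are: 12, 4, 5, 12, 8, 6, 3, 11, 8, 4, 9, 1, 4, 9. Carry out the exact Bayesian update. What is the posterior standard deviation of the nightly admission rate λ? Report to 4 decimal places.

With a Gamma(shape α, rate β) prior, the Poisson likelihood is conjugate: the posterior is Gamma(α + ΣXᵢ, β + n).
Sum of counts S = 96 over n = 14 nights.
Posterior: Gamma(α+S, β+n) = Gamma(4.1+96, 2.4+14) = Gamma(100.1, 16.4).
SD = √α/β = √100.1/16.4 = 0.6101.

0.6101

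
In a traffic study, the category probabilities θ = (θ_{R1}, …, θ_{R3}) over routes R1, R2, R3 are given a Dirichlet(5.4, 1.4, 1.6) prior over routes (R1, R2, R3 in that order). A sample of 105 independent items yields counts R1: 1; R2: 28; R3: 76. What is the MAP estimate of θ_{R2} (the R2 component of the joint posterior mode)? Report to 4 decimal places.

The Dirichlet prior is conjugate to the Multinomial likelihood: each posterior αⱼ = prior αⱼ + observed count nⱼ.
Posterior concentration: (6.4, 29.4, 77.6), total = 113.4.
Joint mode component: (α_{R2}−1)/(Σα−K) = 28.4/110.4 = 0.2572.

0.2572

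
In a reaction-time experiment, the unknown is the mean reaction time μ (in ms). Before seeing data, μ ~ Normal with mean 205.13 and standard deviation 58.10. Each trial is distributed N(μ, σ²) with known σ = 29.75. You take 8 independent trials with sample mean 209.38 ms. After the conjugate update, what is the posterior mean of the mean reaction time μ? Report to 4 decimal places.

For Normal data with known variance σ², a Normal(μ₀, σ₀²) prior on μ is conjugate. Posterior precision = 1/σ₀² + n/σ²; posterior mean is the precision-weighted average of μ₀ and x̄.
n·x̄ = 8·209.38 = 1675.04.
σ₀² = 58.10² = 3375.61, σ² = 29.75² = 885.0625; σ² + n·σ₀² = 885.0625 + 8·3375.61 = 27889.9425.
Posterior mean = (μ₀/σ₀² + n·x̄/σ²)/(1/σ₀² + n/σ²) = (σ²·μ₀ + σ₀²·n·x̄)/(σ² + n·σ₀²) = (885.0625·205.13 + 3375.61·1675.04)/27889.9425 = 5835834.645025/27889.9425 = 209.2451.

209.2451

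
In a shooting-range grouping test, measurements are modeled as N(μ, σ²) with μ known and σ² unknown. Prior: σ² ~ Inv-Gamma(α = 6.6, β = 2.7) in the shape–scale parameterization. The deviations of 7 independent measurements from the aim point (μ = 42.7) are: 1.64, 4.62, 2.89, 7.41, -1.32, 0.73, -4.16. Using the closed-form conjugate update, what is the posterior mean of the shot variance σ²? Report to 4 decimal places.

With known mean μ and an Inverse-Gamma(α, β) prior on σ², the Normal likelihood is conjugate: posterior is Inv-Gamma(α + n/2, β + Σ(xᵢ−μ)²/2).
Σ(xᵢ−μ)² = (1.64)² + (4.62)² + (2.89)² + (7.41)² + (-1.32)² + (0.73)² + (-4.16)² = 106.8751.
Posterior: Inv-Gamma(6.6 + 7/2, 2.7 + 106.8751/2) = Inv-Gamma(10.10, 56.13755).
E[σ²|data] = β/(α−1) = 56.13755/9.10 = 6.1690.

6.1690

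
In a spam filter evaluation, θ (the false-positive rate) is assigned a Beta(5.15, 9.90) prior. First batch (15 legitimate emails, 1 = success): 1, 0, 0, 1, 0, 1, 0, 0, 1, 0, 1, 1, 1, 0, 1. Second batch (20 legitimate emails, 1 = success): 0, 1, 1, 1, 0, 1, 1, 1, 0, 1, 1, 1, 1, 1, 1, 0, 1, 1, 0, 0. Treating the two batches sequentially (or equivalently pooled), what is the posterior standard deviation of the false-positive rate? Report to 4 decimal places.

The Beta prior is conjugate to a Binomial/Bernoulli likelihood; the update adds successes to α and failures to β.
After batch 1: Beta(5.15+8, 9.90+7) = Beta(13.15, 16.90).
After batch 2: Beta(13.15+14, 16.90+6) = Beta(27.15, 22.90).
Var = αβ/((α+β)²(α+β+1)) = 27.15·22.90/(50.05²·51.05) = 0.00486185; SD = √0.00486185 = 0.0697.

0.0697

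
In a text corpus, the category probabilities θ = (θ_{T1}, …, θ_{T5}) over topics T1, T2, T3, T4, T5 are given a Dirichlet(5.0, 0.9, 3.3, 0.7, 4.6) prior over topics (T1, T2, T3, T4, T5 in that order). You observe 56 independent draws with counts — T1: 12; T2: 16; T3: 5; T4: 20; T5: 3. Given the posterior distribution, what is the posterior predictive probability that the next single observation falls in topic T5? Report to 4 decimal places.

The Dirichlet prior is conjugate to the Multinomial likelihood: each posterior αⱼ = prior αⱼ + observed count nⱼ.
Posterior concentration: (17.0, 16.9, 8.3, 20.7, 7.6), total = 70.5.
P(next = T5 | data) = α_{T5}/Σα = 0.1078.

0.1078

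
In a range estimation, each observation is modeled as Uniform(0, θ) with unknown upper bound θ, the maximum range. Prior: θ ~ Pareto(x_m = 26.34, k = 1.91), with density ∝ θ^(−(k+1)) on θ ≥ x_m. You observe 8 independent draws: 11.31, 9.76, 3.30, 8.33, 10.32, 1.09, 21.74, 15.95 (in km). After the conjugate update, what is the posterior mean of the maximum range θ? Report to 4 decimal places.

A Pareto(scale x_m, shape k) prior on the upper bound θ of Uniform(0, θ) is conjugate: posterior is Pareto(max(x_m, max xᵢ), k + n).
Sample maximum = 21.74; prior scale x_m = 26.34 → posterior scale = max = 26.34.
Posterior shape = 1.91 + 8 = 9.91.
E[θ|data] = k·x_m/(k−1) = 9.91·26.34/8.91 = 29.2962.

29.2962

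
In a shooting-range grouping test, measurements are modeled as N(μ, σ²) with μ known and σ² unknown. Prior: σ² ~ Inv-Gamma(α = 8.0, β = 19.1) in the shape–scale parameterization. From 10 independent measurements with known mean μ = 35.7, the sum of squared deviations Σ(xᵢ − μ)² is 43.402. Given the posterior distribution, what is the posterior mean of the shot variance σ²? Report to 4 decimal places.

3.4001

With known mean μ and an Inverse-Gamma(α, β) prior on σ², the Normal likelihood is conjugate: posterior is Inv-Gamma(α + n/2, β + Σ(xᵢ−μ)²/2).
Posterior: Inv-Gamma(8.0 + 10/2, 19.1 + 43.402/2) = Inv-Gamma(13.00, 40.8010).
E[σ²|data] = β/(α−1) = 40.8010/12.00 = 3.4001.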